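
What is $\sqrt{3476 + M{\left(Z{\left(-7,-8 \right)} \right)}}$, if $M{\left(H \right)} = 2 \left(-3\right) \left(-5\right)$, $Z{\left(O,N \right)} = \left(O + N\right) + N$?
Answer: $\sqrt{3506} \approx 59.211$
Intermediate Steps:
$Z{\left(O,N \right)} = O + 2 N$ ($Z{\left(O,N \right)} = \left(N + O\right) + N = O + 2 N$)
$M{\left(H \right)} = 30$ ($M{\left(H \right)} = \left(-6\right) \left(-5\right) = 30$)
$\sqrt{3476 + M{\left(Z{\left(-7,-8 \right)} \right)}} = \sqrt{3476 + 30} = \sqrt{3506}$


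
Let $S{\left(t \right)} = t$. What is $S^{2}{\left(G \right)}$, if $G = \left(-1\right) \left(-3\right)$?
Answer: $9$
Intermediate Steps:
$G = 3$
$S^{2}{\left(G \right)} = 3^{2} = 9$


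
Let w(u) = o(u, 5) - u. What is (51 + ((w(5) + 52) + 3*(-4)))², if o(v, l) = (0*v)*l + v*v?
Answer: 12321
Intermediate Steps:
o(v, l) = v² (o(v, l) = 0*l + v² = 0 + v² = v²)
w(u) = u² - u
(51 + ((w(5) + 52) + 3*(-4)))² = (51 + ((5*(-1 + 5) + 52) + 3*(-4)))² = (51 + ((5*4 + 52) - 12))² = (51 + ((20 + 52) - 12))² = (51 + (72 - 12))² = (51 + 60)² = 111² = 12321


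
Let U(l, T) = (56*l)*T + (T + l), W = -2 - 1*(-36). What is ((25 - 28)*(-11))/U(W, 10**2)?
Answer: 33/190534 ≈ 0.00017320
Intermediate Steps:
W = 34 (W = -2 + 36 = 34)
U(l, T) = T + l + 56*T*l (U(l, T) = 56*T*l + (T + l) = T + l + 56*T*l)
((25 - 28)*(-11))/U(W, 10**2) = ((25 - 28)*(-11))/(10**2 + 34 + 56*10**2*34) = (-3*(-11))/(100 + 34 + 56*100*34) = 33/(100 + 34 + 190400) = 33/190534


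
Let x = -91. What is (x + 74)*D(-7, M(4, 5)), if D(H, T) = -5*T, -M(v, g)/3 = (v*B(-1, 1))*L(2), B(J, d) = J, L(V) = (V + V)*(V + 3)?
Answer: 20400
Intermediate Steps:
L(V) = 2*V*(3 + V) (L(V) = (2*V)*(3 + V) = 2*V*(3 + V))
M(v, g) = 60*v (M(v, g) = -3*v*(-1)*2*2*(3 + 2) = -3*(-v)*2*2*5 = -3*(-v)*20 = -(-60)*v = 60*v)
(x + 74)*D(-7, M(4, 5)) = (-91 + 74)*(-300*4) = -(-85)*240 = -17*(-1200) = 20400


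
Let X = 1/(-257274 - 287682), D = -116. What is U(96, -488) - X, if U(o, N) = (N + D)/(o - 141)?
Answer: 109717823/8174340 ≈ 13.422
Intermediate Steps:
U(o, N) = (-116 + N)/(-141 + o) (U(o, N) = (N - 116)/(o - 141) = (-116 + N)/(-141 + o))
X = -1/544956 (X = 1/(-544956) = -1/544956 ≈ -1.8350e-6)
U(96, -488) - X = (-116 - 488)/(-141 + 96) - 1*(-1/544956) = -604/(-45) + 1/544956 = -1/45*(-604) + 1/544956 = 604/45 + 1/544956 = 109717823/8174340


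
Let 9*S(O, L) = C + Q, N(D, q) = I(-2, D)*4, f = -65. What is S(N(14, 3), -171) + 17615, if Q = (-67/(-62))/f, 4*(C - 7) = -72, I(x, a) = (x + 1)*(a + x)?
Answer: 70983517/4030 ≈ 17614.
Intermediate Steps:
I(x, a) = (1 + x)*(a + x)
C = -11 (C = 7 + (¼)*(-72) = 7 - 18 = -11)
Q = -67/4030 (Q = -67/(-62)/(-65) = -67*(-1/62)*(-1/65) = (67/62)*(-1/65) = -67/4030 ≈ -0.016625)
N(D, q) = 8 - 4*D (N(D, q) = (D - 2 + (-2)² + D*(-2))*4 = (D - 2 + 4 - 2*D)*4 = (2 - D)*4 = 8 - 4*D)
S(O, L) = -4933/4030 (S(O, L) = (-11 - 67/4030)/9 = (⅑)*(-44397/4030) = -4933/4030)
S(N(14, 3), -171) + 17615 = -4933/4030 + 17615 = 70983517/4030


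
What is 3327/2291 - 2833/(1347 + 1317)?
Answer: 2372725/6103224 ≈ 0.38877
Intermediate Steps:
3327/2291 - 2833/(1347 + 1317) = 3327*(1/2291) - 2833/2664 = 3327/2291 - 2833*1/2664 = 3327/2291 - 2833/2664 = 2372725/6103224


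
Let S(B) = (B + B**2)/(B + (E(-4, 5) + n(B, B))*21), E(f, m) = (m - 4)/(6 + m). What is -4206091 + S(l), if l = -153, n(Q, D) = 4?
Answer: -172463943/41 ≈ -4.2064e+6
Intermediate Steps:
E(f, m) = (-4 + m)/(6 + m)
S(B) = (B + B**2)/(945/11 + B) (S(B) = (B + B**2)/(B + ((-4 + 5)/(6 + 5) + 4)*21) = (B + B**2)/(B + (1/11 + 4)*21) = (B + B**2)/(B + (45/11)*21) = (B + B**2)/(B + 945/11) = (B + B**2)/(945/11 + B))
-4206091 + S(l) = -4206091 + 11*(-153)*(1 - 153)/(945 + 11*(-153)) = -4206091 + 11*(-153)*(-152)/(945 - 1683) = -4206091 + 11*(-153)*(-152)/(-738) = -4206091 + 11*(-153)*(-1/738)*(-152) = -4206091 - 14212/41 = -172463943/41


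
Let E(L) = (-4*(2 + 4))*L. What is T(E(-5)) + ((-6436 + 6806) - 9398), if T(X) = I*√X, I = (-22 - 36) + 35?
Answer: -9028 - 46*√30 ≈ -9280.0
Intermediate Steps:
E(L) = -24*L (E(L) = (-4*6)*L = -24*L)
I = -23 (I = -58 + 35 = -23)
T(X) = -23*√X
T(E(-5)) + ((-6436 + 6806) - 9398) = -23*2*√30 + ((-6436 + 6806) - 9398) = -46*√30 + (370 - 9398) = -46*√30 - 9028 = -9028 - 46*√30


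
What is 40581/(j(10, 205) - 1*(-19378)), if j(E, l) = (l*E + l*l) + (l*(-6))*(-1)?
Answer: 4509/7187 ≈ 0.62738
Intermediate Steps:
j(E, l) = l² + 6*l + E*l (j(E, l) = (E*l + l²) - 6*l*(-1) = (l² + E*l) + 6*l = l² + 6*l + E*l)
40581/(j(10, 205) - 1*(-19378)) = 40581/(205*(6 + 10 + 205) - 1*(-19378)) = 40581/(205*221 + 19378) = 40581/(45305 + 19378) = 40581/64683 = 40581*(1/64683) = 4509/7187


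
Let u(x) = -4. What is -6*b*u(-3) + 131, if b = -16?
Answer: -253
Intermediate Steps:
-6*b*u(-3) + 131 = -(-96)*(-4) + 131 = -6*64 + 131 = -384 + 131 = -253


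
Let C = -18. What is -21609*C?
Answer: 388962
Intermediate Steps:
-21609*C = -21609*(-18) = 388962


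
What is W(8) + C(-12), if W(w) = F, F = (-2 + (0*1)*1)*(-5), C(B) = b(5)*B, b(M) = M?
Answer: -50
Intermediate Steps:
C(B) = 5*B
F = 10 (F = (-2 + 0*1)*(-5) = (-2 + 0)*(-5) = -2*(-5) = 10)
W(w) = 10
W(8) + C(-12) = 10 + 5*(-12) = 10 - 60 = -50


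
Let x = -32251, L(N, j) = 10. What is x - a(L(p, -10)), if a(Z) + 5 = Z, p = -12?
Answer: -32256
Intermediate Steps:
a(Z) = -5 + Z
x - a(L(p, -10)) = -32251 - (-5 + 10) = -32251 - 1*5 = -32251 - 5 = -32256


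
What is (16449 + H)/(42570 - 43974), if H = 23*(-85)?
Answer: -7247/702 ≈ -10.323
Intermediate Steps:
H = -1955
(16449 + H)/(42570 - 43974) = (16449 - 1955)/(42570 - 43974) = 14494/(-1404) = 14494*(-1/1404) = -7247/702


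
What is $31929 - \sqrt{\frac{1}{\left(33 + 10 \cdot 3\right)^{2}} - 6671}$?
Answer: $31929 - \frac{i \sqrt{26477198}}{63} \approx 31929.0 - 81.676 i$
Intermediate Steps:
$31929 - \sqrt{\frac{1}{\left(33 + 10 \cdot 3\right)^{2}} - 6671} = 31929 - \sqrt{\frac{1}{\left(33 + 30\right)^{2}} - 6671} = 31929 - \sqrt{\frac{1}{63^{2}} - 6671} = 31929 - \sqrt{\frac{1}{3969} - 6671} = 31929 - \sqrt{- \frac{26477198}{3969}} = 31929 - \frac{i \sqrt{26477198}}{63}$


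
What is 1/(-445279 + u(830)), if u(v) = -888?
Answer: -1/446167 ≈ -2.2413e-6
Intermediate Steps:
1/(-445279 + u(830)) = 1/(-445279 - 888) = 1/(-446167) = -1/446167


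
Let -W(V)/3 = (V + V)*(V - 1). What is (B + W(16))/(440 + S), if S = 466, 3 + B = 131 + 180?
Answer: -566/453 ≈ -1.2494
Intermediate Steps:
B = 308 (B = -3 + (131 + 180) = -3 + 311 = 308)
W(V) = -6*V*(-1 + V) (W(V) = -3*(V + V)*(V - 1) = -3*2*V*(-1 + V) = -6*V*(-1 + V))
(B + W(16))/(440 + S) = (308 + 6*16*(1 - 1*16))/(440 + 466) = (308 + 6*16*(1 - 16))/906 = (308 + 6*16*(-15))*(1/906) = (308 - 1440)*(1/906) = -1132*1/906 = -566/453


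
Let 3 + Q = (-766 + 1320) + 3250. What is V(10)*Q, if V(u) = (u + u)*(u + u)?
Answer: 1520400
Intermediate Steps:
V(u) = 4*u² (V(u) = (2*u)*(2*u) = 4*u²)
Q = 3801 (Q = -3 + ((-766 + 1320) + 3250) = -3 + (554 + 3250) = -3 + 3804 = 3801)
V(10)*Q = (4*10²)*3801 = (4*100)*3801 = 400*3801 = 1520400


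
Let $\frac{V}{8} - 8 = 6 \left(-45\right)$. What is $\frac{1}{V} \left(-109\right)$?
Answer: $\frac{109}{2096} \approx 0.052004$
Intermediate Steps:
$V = -2096$ ($V = 64 + 8 \cdot 6 \left(-45\right) = 64 + 8 \left(-270\right) = 64 - 2160 = -2096$)
$\frac{1}{V} \left(-109\right) = \frac{1}{-2096} \left(-109\right) = \left(- \frac{1}{2096}\right) \left(-109\right) = \frac{109}{2096}$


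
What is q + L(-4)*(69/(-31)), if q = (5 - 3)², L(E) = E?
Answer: 400/31 ≈ 12.903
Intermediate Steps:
q = 4 (q = 2² = 4)
q + L(-4)*(69/(-31)) = 4 - 276/(-31) = 4 - 276*(-1)/31 = 4 - 4*(-69/31) = 4 + 276/31 = 400/31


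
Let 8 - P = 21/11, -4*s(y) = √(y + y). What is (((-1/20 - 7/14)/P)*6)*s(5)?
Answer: 363*√10/2680 ≈ 0.42832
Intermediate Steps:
s(y) = -√2*√y/4 (s(y) = -√(y + y)/4 = -√2*√y/4)
P = 67/11 (P = 8 - 21/11 = 67/11 ≈ 6.0909)
(((-1/20 - 7/14)/P)*6)*s(5) = (((-1/20 - 7/14)/(67/11))*6)*(-√2*√5/4) = (((-1*1/20 - 7*1/14)*(11/67))*6)*(-√10/4) = (((-1/20 - ½)*(11/67))*6)*(-√10/4) = (-11/20*11/67*6)*(-√10/4) = (-121/1340*6)*(-√10/4) = -(-363)*√10/2680 = 363*√10/2680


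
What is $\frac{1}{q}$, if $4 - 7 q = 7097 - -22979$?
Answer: $- \frac{1}{4296} \approx -0.00023277$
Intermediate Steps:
$q = -4296$ ($q = \frac{4}{7} - \frac{7097 - -22979}{7} = \frac{4}{7} - \frac{7097 + 22979}{7} = \frac{4}{7} - \frac{30076}{7} = -4296$)
$\frac{1}{q} = \frac{1}{-4296} = - \frac{1}{4296}$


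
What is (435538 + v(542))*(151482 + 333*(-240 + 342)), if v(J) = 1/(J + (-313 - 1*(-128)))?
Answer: 9611588533672/119 ≈ 8.0770e+10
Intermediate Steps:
v(J) = 1/(-185 + J) (v(J) = 1/(J + (-313 + 128)) = 1/(J - 185) = 1/(-185 + J))
(435538 + v(542))*(151482 + 333*(-240 + 342)) = (435538 + 1/(-185 + 542))*(151482 + 333*(-240 + 342)) = (435538 + 1/357)*(151482 + 333*102) = (435538 + 1/357)*(151482 + 33966) = (155487067/357)*185448 = 9611588533672/119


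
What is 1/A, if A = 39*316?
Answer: 1/12324 ≈ 8.1143e-5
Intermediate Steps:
A = 12324
1/A = 1/12324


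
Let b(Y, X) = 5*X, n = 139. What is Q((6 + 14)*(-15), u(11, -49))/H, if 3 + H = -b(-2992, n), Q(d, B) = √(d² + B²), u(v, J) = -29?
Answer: -√90841/698 ≈ -0.43180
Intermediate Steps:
Q(d, B) = √(B² + d²)
H = -698 (H = -3 - 5*139 = -3 - 1*695 = -3 - 695 = -698)
Q((6 + 14)*(-15), u(11, -49))/H = √((-29)² + ((6 + 14)*(-15))²)/(-698) = √(841 + (20*(-15))²)*(-1/698) = √(841 + (-300)²)*(-1/698) = √(841 + 90000)*(-1/698) = √90841*(-1/698) = -√90841/698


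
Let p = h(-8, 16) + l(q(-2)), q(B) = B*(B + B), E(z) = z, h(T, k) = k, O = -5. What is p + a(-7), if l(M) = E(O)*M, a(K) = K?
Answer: -31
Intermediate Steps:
q(B) = 2*B² (q(B) = B*(2*B) = 2*B²)
l(M) = -5*M
p = -24 (p = 16 - 10*(-2)² = 16 - 10*4 = 16 - 5*8 = 16 - 40 = -24)
p + a(-7) = -24 - 7 = -31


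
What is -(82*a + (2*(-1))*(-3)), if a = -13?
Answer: 1060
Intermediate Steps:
-(82*a + (2*(-1))*(-3)) = -(82*(-13) + (2*(-1))*(-3)) = -(-1066 - 2*(-3)) = -(-1066 + 6) = -1*(-1060) = 1060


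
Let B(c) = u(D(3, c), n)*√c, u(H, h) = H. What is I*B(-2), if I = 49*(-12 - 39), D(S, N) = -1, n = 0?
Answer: 2499*I*√2 ≈ 3534.1*I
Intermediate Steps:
B(c) = -√c
I = -2499 (I = 49*(-51) = -2499)
I*B(-2) = -(-2499)*√(-2) = -(-2499)*I*√2 = 2499*I*√2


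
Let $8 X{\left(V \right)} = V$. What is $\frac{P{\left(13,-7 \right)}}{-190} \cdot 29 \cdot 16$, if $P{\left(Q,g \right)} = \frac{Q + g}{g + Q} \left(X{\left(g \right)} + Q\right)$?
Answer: $- \frac{2813}{95} \approx -29.611$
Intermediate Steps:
$X{\left(V \right)} = \frac{V}{8}$
$P{\left(Q,g \right)} = Q + \frac{g}{8}$ ($P{\left(Q,g \right)} = \frac{Q + g}{g + Q} \left(\frac{g}{8} + Q\right) = \frac{Q + g}{Q + g} \left(Q + \frac{g}{8}\right) = 1 \left(Q + \frac{g}{8}\right) = Q + \frac{g}{8}$)
$\frac{P{\left(13,-7 \right)}}{-190} \cdot 29 \cdot 16 = \frac{13 + \frac{1}{8} \left(-7\right)}{-190} \cdot 29 \cdot 16 = \left(13 - \frac{7}{8}\right) \left(- \frac{1}{190}\right) 29 \cdot 16 = \frac{97}{8} \left(- \frac{1}{190}\right) 29 \cdot 16 = \left(- \frac{97}{1520}\right) 29 \cdot 16 = \left(- \frac{2813}{1520}\right) 16 = - \frac{2813}{95}$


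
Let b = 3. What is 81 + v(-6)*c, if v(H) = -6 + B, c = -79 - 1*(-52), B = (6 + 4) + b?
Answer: -108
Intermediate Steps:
B = 13 (B = (6 + 4) + 3 = 10 + 3 = 13)
c = -27 (c = -79 + 52 = -27)
v(H) = 7 (v(H) = -6 + 13 = 7)
81 + v(-6)*c = 81 + 7*(-27) = 81 - 189 = -108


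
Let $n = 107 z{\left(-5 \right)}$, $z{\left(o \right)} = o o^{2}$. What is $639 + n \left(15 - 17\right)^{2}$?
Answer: $-52861$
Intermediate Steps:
$z{\left(o \right)} = o^{3}$
$n = -13375$ ($n = 107 \left(-5\right)^{3} = 107 \left(-125\right) = -13375$)
$639 + n \left(15 - 17\right)^{2} = 639 - 13375 \left(15 - 17\right)^{2} = 639 - 13375 \left(-2\right)^{2} = 639 - 53500 = -52861$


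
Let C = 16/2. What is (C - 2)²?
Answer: 36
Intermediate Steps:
C = 8 (C = 16*(½) = 8)
(C - 2)² = (8 - 2)² = 6² = 36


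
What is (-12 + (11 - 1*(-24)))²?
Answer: 529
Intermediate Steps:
(-12 + (11 - 1*(-24)))² = (-12 + (11 + 24))² = (-12 + 35)² = 23² = 529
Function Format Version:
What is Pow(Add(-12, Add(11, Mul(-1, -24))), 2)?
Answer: 529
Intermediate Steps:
Pow(Add(-12, Add(11, Mul(-1, -24))), 2) = Pow(Add(-12, Add(11, 24)), 2) = Pow(Add(-12, 35), 2) = Pow(23, 2) = 529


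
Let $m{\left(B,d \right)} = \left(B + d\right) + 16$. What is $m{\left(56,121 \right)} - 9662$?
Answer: $-9469$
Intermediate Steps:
$m{\left(B,d \right)} = 16 + B + d$
$m{\left(56,121 \right)} - 9662 = \left(16 + 56 + 121\right) - 9662 = 193 - 9662 = -9469$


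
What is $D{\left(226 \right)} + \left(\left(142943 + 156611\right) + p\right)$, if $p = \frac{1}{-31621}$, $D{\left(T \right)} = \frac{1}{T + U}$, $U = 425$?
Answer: $\frac{6166400300104}{20585271} \approx 2.9955 \cdot 10^{5}$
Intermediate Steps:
$D{\left(T \right)} = \frac{1}{425 + T}$ ($D{\left(T \right)} = \frac{1}{T + 425} = \frac{1}{425 + T}$)
$p = - \frac{1}{31621} \approx -3.1625 \cdot 10^{-5}$
$D{\left(226 \right)} + \left(\left(142943 + 156611\right) + p\right) = \frac{1}{425 + 226} + \left(\left(142943 + 156611\right) - \frac{1}{31621}\right) = \frac{1}{651} + \left(299554 - \frac{1}{31621}\right) = \frac{1}{651} + \frac{9472197033}{31621} = \frac{6166400300104}{20585271}$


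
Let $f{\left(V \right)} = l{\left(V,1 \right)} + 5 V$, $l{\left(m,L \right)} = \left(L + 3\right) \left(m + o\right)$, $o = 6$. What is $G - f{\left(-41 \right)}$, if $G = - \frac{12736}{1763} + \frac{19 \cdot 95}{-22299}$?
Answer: $\frac{13275849986}{39313137} \approx 337.69$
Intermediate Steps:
$l{\left(m,L \right)} = \left(3 + L\right) \left(6 + m\right)$ ($l{\left(m,L \right)} = \left(L + 3\right) \left(m + 6\right) = \left(3 + L\right) \left(6 + m\right)$)
$G = - \frac{287182279}{39313137}$ ($G = \left(-12736\right) \frac{1}{1763} + 1805 \left(- \frac{1}{22299}\right) = - \frac{12736}{1763} - \frac{1805}{22299} = - \frac{287182279}{39313137} \approx -7.305$)
$f{\left(V \right)} = 24 + 9 V$ ($f{\left(V \right)} = \left(18 + 3 V + 6 \cdot 1 + 1 V\right) + 5 V = \left(18 + 3 V + 6 + V\right) + 5 V = \left(24 + 4 V\right) + 5 V = 24 + 9 V$)
$G - f{\left(-41 \right)} = - \frac{287182279}{39313137} - \left(24 + 9 \left(-41\right)\right) = - \frac{287182279}{39313137} - \left(24 - 369\right) = - \frac{287182279}{39313137} - -345 = - \frac{287182279}{39313137} + 345 = \frac{13275849986}{39313137}$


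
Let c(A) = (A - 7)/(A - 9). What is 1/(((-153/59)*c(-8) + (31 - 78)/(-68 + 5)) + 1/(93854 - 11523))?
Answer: -306024327/471917575 ≈ -0.64847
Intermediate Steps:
c(A) = (-7 + A)/(-9 + A)
1/(((-153/59)*c(-8) + (31 - 78)/(-68 + 5)) + 1/(93854 - 11523)) = 1/(((-153/59)*((-7 - 8)/(-9 - 8)) + (31 - 78)/(-68 + 5)) + 1/(93854 - 11523)) = 1/(((-153*1/59)*(-15/(-17)) - 47/(-63)) + 1/82331) = 1/((-(-9)*(-15)/59 - 47*(-1/63)) + 1/82331) = 1/((-153/59*15/17 + 47/63) + 1/82331) = 1/((-135/59 + 47/63) + 1/82331) = 1/(-5732/3717 + 1/82331) = 1/(-471917575/306024327) = -306024327/471917575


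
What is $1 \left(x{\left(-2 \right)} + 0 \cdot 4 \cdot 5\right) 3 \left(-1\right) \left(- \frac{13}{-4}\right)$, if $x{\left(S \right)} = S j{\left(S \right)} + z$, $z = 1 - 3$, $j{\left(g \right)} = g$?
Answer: $- \frac{39}{2} \approx -19.5$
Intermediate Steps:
$z = -2$
$x{\left(S \right)} = -2 + S^{2}$ ($x{\left(S \right)} = S S - 2 = S^{2} - 2 = -2 + S^{2}$)
$1 \left(x{\left(-2 \right)} + 0 \cdot 4 \cdot 5\right) 3 \left(-1\right) \left(- \frac{13}{-4}\right) = 1 \left(\left(-2 + \left(-2\right)^{2}\right) + 0 \cdot 4 \cdot 5\right) 3 \left(-1\right) \left(- \frac{13}{-4}\right) = 1 \left(\left(-2 + 4\right) + 0 \cdot 20\right) \left(-3\right) \left(\left(-13\right) \left(- \frac{1}{4}\right)\right) = 1 \left(2 + 0\right) \left(-3\right) \frac{13}{4} = 1 \cdot 2 \left(-3\right) \frac{13}{4} = 2 \left(-3\right) \frac{13}{4} = \left(-6\right) \frac{13}{4} = - \frac{39}{2}$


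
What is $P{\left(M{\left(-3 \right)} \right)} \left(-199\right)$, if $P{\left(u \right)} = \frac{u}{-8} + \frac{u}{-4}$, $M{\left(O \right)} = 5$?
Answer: $\frac{2985}{8} \approx 373.13$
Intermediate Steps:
$P{\left(u \right)} = - \frac{3 u}{8}$ ($P{\left(u \right)} = u \left(- \frac{1}{8}\right) + u \left(- \frac{1}{4}\right) = - \frac{u}{8} - \frac{u}{4} = - \frac{3 u}{8}$)
$P{\left(M{\left(-3 \right)} \right)} \left(-199\right) = \left(- \frac{3}{8}\right) 5 \left(-199\right) = \left(- \frac{15}{8}\right) \left(-199\right) = \frac{2985}{8}$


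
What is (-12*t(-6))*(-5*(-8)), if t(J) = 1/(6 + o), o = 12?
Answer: -80/3 ≈ -26.667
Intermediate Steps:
t(J) = 1/18 (t(J) = 1/(6 + 12) = 1/18)
(-12*t(-6))*(-5*(-8)) = (-12*1/18)*(-5*(-8)) = -2/3*40 = -80/3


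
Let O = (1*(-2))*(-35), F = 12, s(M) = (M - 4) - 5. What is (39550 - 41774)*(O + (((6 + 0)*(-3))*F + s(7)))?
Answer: 329152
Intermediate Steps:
s(M) = -9 + M (s(M) = (-4 + M) - 5 = -9 + M)
O = 70 (O = -2*(-35) = 70)
(39550 - 41774)*(O + (((6 + 0)*(-3))*F + s(7))) = (39550 - 41774)*(70 + (((6 + 0)*(-3))*12 + (-9 + 7))) = -2224*(70 + ((6*(-3))*12 - 2)) = -2224*(70 + (-18*12 - 2)) = -2224*(70 + (-216 - 2)) = -2224*(70 - 218) = -2224*(-148) = 329152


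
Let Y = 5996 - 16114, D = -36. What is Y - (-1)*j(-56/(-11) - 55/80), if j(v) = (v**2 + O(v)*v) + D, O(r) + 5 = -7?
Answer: -315566479/30976 ≈ -10187.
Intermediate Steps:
O(r) = -12 (O(r) = -5 - 7 = -12)
j(v) = -36 + v**2 - 12*v (j(v) = (v**2 - 12*v) - 36 = -36 + v**2 - 12*v)
Y = -10118
Y - (-1)*j(-56/(-11) - 55/80) = -10118 - (-1)*(-36 + (-56/(-11) - 55/80)**2 - 12*(-56/(-11) - 55/80)) = -10118 - (-1)*(-36 + (-56*(-1/11) - 55*1/80)**2 - 12*(-56*(-1/11) - 55*1/80)) = -10118 - (-1)*(-36 + (56/11 - 11/16)**2 - 12*(56/11 - 11/16)) = -10118 - (-1)*(-36 + (775/176)**2 - 12*775/176) = -10118 - (-1)*(-36 + 600625/30976 - 2325/44) = -10118 - (-1)*(-2151311)/30976 = -10118 - 1*2151311/30976 = -10118 - 2151311/30976 = -315566479/30976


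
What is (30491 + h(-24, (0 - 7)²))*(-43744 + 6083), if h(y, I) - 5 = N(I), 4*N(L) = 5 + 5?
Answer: -2297208017/2 ≈ -1.1486e+9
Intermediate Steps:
N(L) = 5/2 (N(L) = (5 + 5)/4 = (¼)*10 = 5/2)
h(y, I) = 15/2 (h(y, I) = 5 + 5/2 = 15/2)
(30491 + h(-24, (0 - 7)²))*(-43744 + 6083) = (30491 + 15/2)*(-43744 + 6083) = (60997/2)*(-37661) = -2297208017/2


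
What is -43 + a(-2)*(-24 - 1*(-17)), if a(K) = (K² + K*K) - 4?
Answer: -71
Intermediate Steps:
a(K) = -4 + 2*K² (a(K) = (K² + K²) - 4 = 2*K² - 4 = -4 + 2*K²)
-43 + a(-2)*(-24 - 1*(-17)) = -43 + (-4 + 2*(-2)²)*(-24 - 1*(-17)) = -43 + (-4 + 2*4)*(-24 + 17) = -43 + (-4 + 8)*(-7) = -43 + 4*(-7) = -43 - 28 = -71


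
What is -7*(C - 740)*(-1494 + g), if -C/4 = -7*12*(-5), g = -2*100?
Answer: -28696360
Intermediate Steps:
g = -200
C = -1680 (C = -4*(-7*12)*(-5) = -(-336)*(-5) = -4*420 = -1680)
-7*(C - 740)*(-1494 + g) = -7*(-1680 - 740)*(-1494 - 200) = -(-16940)*(-1694) = -7*4099480 = -28696360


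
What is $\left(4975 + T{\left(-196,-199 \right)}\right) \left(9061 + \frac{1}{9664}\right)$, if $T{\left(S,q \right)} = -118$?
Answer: $\frac{425305657785}{9664} \approx 4.4009 \cdot 10^{7}$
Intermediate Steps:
$\left(4975 + T{\left(-196,-199 \right)}\right) \left(9061 + \frac{1}{9664}\right) = \left(4975 - 118\right) \left(9061 + \frac{1}{9664}\right) = 4857 \left(9061 + \frac{1}{9664}\right) = 4857 \cdot \frac{87565505}{9664} = \frac{425305657785}{9664}$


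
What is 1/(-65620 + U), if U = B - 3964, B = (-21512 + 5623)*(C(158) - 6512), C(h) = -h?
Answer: 1/105910046 ≈ 9.4420e-9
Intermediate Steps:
B = 105979630 (B = (-21512 + 5623)*(-1*158 - 6512) = -15889*(-158 - 6512) = -15889*(-6670) = 105979630)
U = 105975666 (U = 105979630 - 3964 = 105975666)
1/(-65620 + U) = 1/(-65620 + 105975666) = 1/105910046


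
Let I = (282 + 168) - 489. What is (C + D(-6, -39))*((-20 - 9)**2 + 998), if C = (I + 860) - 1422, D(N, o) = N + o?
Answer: -1187994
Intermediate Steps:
I = -39 (I = 450 - 489 = -39)
C = -601 (C = (-39 + 860) - 1422 = 821 - 1422 = -601)
(C + D(-6, -39))*((-20 - 9)**2 + 998) = (-601 + (-6 - 39))*((-20 - 9)**2 + 998) = (-601 - 45)*((-29)**2 + 998) = -646*(841 + 998) = -646*1839 = -1187994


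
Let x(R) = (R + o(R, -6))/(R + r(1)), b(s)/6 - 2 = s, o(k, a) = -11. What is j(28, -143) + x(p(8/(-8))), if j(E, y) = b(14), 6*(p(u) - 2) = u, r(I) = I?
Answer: 1577/17 ≈ 92.765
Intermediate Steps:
b(s) = 12 + 6*s
p(u) = 2 + u/6
x(R) = (-11 + R)/(1 + R) (x(R) = (R - 11)/(R + 1) = (-11 + R)/(1 + R))
j(E, y) = 96 (j(E, y) = 12 + 6*14 = 12 + 84 = 96)
j(28, -143) + x(p(8/(-8))) = 96 + (-11 + (2 + (8/(-8))/6))/(1 + (2 + (8/(-8))/6)) = 96 + (-11 + (2 + (8*(-⅛))/6))/(1 + (2 + (8*(-⅛))/6)) = 96 + (-11 + (2 + (⅙)*(-1)))/(1 + (2 + (⅙)*(-1))) = 96 + (-11 + (2 - ⅙))/(1 + (2 - ⅙)) = 96 + (-11 + 11/6)/(1 + 11/6) = 96 - 55/6/(17/6) = 96 + (6/17)*(-55/6) = 96 - 55/17 = 1577/17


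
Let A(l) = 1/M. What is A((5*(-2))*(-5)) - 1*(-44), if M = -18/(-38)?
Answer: 415/9 ≈ 46.111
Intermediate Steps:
M = 9/19 (M = -18*(-1/38) = 9/19 ≈ 0.47368)
A(l) = 19/9 (A(l) = 1/(9/19) = 19/9)
A((5*(-2))*(-5)) - 1*(-44) = 19/9 - 1*(-44) = 19/9 + 44 = 415/9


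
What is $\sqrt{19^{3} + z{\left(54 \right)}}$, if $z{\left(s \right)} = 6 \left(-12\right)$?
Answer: $\sqrt{6787} \approx 82.383$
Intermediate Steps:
$z{\left(s \right)} = -72$
$\sqrt{19^{3} + z{\left(54 \right)}} = \sqrt{19^{3} - 72} = \sqrt{6859 - 72} = \sqrt{6787}$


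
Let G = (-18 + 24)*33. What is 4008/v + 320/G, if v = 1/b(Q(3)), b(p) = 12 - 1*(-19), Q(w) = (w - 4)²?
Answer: 12300712/99 ≈ 1.2425e+5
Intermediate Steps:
Q(w) = (-4 + w)²
b(p) = 31 (b(p) = 12 + 19 = 31)
G = 198 (G = 6*33 = 198)
v = 1/31 ≈ 0.032258
4008/v + 320/G = 4008/(1/31) + 320/198 = 4008*31 + 320*(1/198) = 124248 + 160/99 = 12300712/99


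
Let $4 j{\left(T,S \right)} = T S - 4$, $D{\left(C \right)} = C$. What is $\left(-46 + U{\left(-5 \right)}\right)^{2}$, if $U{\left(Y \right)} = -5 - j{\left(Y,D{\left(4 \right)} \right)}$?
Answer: $2025$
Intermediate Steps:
$j{\left(T,S \right)} = -1 + \frac{S T}{4}$ ($j{\left(T,S \right)} = \frac{T S - 4}{4} = \frac{S T - 4}{4} = \frac{-4 + S T}{4} = -1 + \frac{S T}{4}$)
$U{\left(Y \right)} = -4 - Y$ ($U{\left(Y \right)} = -5 - \left(-1 + \frac{1}{4} \cdot 4 Y\right) = -5 - \left(-1 + Y\right) = -4 - Y$)
$\left(-46 + U{\left(-5 \right)}\right)^{2} = \left(-46 - -1\right)^{2} = \left(-46 + \left(-4 + 5\right)\right)^{2} = \left(-46 + 1\right)^{2} = \left(-45\right)^{2} = 2025$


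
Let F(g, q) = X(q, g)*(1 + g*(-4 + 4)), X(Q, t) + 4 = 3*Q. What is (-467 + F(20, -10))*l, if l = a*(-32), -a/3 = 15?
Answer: -721440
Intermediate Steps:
a = -45 (a = -3*15 = -45)
l = 1440 (l = -45*(-32) = 1440)
X(Q, t) = -4 + 3*Q
F(g, q) = -4 + 3*q (F(g, q) = (-4 + 3*q)*(1 + g*(-4 + 4)) = (-4 + 3*q)*(1 + g*0) = (-4 + 3*q)*(1 + 0) = (-4 + 3*q)*1 = -4 + 3*q)
(-467 + F(20, -10))*l = (-467 + (-4 + 3*(-10)))*1440 = (-467 + (-4 - 30))*1440 = (-467 - 34)*1440 = -501*1440 = -721440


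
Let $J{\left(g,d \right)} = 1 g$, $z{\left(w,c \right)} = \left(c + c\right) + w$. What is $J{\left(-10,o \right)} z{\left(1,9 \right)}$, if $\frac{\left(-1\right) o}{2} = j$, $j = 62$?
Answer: $-190$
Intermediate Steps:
$z{\left(w,c \right)} = w + 2 c$ ($z{\left(w,c \right)} = 2 c + w = w + 2 c$)
$o = -124$ ($o = \left(-2\right) 62 = -124$)
$J{\left(g,d \right)} = g$
$J{\left(-10,o \right)} z{\left(1,9 \right)} = - 10 \left(1 + 2 \cdot 9\right) = - 10 \left(1 + 18\right) = \left(-10\right) 19 = -190$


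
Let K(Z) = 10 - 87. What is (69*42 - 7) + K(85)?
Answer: 2814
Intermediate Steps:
K(Z) = -77
(69*42 - 7) + K(85) = (69*42 - 7) - 77 = (2898 - 7) - 77 = 2891 - 77 = 2814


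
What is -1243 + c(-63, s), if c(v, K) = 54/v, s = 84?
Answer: -8707/7 ≈ -1243.9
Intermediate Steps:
-1243 + c(-63, s) = -1243 + 54/(-63) = -1243 + 54*(-1/63) = -1243 - 6/7 = -8707/7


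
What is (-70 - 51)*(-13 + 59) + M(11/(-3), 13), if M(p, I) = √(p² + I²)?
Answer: -5566 + √1642/3 ≈ -5552.5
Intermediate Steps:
M(p, I) = √(I² + p²)
(-70 - 51)*(-13 + 59) + M(11/(-3), 13) = (-70 - 51)*(-13 + 59) + √(13² + (11/(-3))²) = -121*46 + √(169 + (11*(-⅓))²) = -5566 + √(169 + (-11/3)²) = -5566 + √(169 + 121/9) = -5566 + √(1642/9) = -5566 + √1642/3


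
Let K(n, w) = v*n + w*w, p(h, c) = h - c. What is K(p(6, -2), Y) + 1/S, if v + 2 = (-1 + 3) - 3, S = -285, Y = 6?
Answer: 3419/285 ≈ 11.996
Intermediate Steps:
v = -3 (v = -2 + ((-1 + 3) - 3) = -2 + (2 - 3) = -2 - 1 = -3)
K(n, w) = w² - 3*n (K(n, w) = -3*n + w*w = -3*n + w² = w² - 3*n)
K(p(6, -2), Y) + 1/S = (6² - 3*(6 - 1*(-2))) + 1/(-285) = (36 - 3*(6 + 2)) - 1/285 = (36 - 3*8) - 1/285 = (36 - 24) - 1/285 = 12 - 1/285 = 3419/285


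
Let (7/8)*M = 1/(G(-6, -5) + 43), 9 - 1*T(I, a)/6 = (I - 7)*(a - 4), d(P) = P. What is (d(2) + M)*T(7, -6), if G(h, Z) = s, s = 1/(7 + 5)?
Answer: 396036/3619 ≈ 109.43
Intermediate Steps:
s = 1/12 ≈ 0.083333
T(I, a) = 54 - 6*(-7 + I)*(-4 + a) (T(I, a) = 54 - 6*(I - 7)*(a - 4) = 54 - 6*(-7 + I)*(-4 + a))
G(h, Z) = 1/12
M = 96/3619 (M = 8/(7*(1/12 + 43)) = 8/(7*(517/12)) = (8/7)*(12/517) = 96/3619 ≈ 0.026527)
(d(2) + M)*T(7, -6) = (2 + 96/3619)*(-114 + 24*7 + 42*(-6) - 6*7*(-6)) = 7334*(-114 + 168 - 252 + 252)/3619 = (7334/3619)*54 = 396036/3619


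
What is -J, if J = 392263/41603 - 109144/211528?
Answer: -9804236254/1100024923 ≈ -8.9127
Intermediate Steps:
J = 9804236254/1100024923 (J = 392263*(1/41603) - 109144*1/211528 = 392263/41603 - 13643/26441 = 9804236254/1100024923 ≈ 8.9127)
-J = -1*9804236254/1100024923 = -9804236254/1100024923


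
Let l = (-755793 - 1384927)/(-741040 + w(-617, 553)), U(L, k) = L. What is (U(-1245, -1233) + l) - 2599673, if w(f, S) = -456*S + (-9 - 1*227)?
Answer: -645966060218/248361 ≈ -2.6009e+6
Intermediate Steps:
w(f, S) = -236 - 456*S (w(f, S) = -456*S + (-9 - 227) = -456*S - 236 = -236 - 456*S)
l = 535180/248361 (l = (-755793 - 1384927)/(-741040 + (-236 - 456*553)) = -2140720/(-741040 + (-236 - 252168)) = -2140720/(-741040 - 252404) = -2140720/(-993444) = -2140720*(-1/993444) = 535180/248361 ≈ 2.1548)
(U(-1245, -1233) + l) - 2599673 = (-1245 + 535180/248361) - 2599673 = -308674265/248361 - 2599673 = -645966060218/248361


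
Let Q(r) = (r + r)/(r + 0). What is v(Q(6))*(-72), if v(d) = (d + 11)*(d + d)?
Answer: -3744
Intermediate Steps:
Q(r) = 2 (Q(r) = (2*r)/r = 2)
v(d) = 2*d*(11 + d) (v(d) = (11 + d)*(2*d) = 2*d*(11 + d))
v(Q(6))*(-72) = (2*2*(11 + 2))*(-72) = (2*2*13)*(-72) = 52*(-72) = -3744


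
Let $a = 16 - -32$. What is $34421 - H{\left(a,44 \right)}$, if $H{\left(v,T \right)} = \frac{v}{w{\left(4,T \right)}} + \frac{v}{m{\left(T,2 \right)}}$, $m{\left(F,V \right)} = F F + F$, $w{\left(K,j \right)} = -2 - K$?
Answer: $\frac{5680781}{165} \approx 34429.0$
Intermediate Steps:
$m{\left(F,V \right)} = F + F^{2}$ ($m{\left(F,V \right)} = F^{2} + F = F + F^{2}$)
$a = 48$ ($a = 16 + 32 = 48$)
$H{\left(v,T \right)} = - \frac{v}{6} + \frac{v}{T \left(1 + T\right)}$ ($H{\left(v,T \right)} = \frac{v}{-2 - 4} + \frac{v}{T \left(1 + T\right)} = \frac{v}{-2 - 4} + v \frac{1}{T \left(1 + T\right)} = \frac{v}{-6} + \frac{v}{T \left(1 + T\right)} = v \left(- \frac{1}{6}\right) + \frac{v}{T \left(1 + T\right)} = - \frac{v}{6} + \frac{v}{T \left(1 + T\right)}$)
$34421 - H{\left(a,44 \right)} = 34421 - \frac{1}{6} \cdot 48 \cdot \frac{1}{44} \frac{1}{1 + 44} \left(6 - 44 \left(1 + 44\right)\right) = 34421 - \frac{1}{6} \cdot 48 \cdot \frac{1}{44} \cdot \frac{1}{45} \left(6 - 44 \cdot 45\right) = 34421 - \frac{1}{6} \cdot 48 \cdot \frac{1}{44} \cdot \frac{1}{45} \left(6 - 1980\right) = 34421 - \frac{1}{6} \cdot 48 \cdot \frac{1}{44} \cdot \frac{1}{45} \left(-1974\right) = 34421 - - \frac{1316}{165} = 34421 + \frac{1316}{165} = \frac{5680781}{165}$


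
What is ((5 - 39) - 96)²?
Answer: 16900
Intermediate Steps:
((5 - 39) - 96)² = (-34 - 96)² = (-130)² = 16900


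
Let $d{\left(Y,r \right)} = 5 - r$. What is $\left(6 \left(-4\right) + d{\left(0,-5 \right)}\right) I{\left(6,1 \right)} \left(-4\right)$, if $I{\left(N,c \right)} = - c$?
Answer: $-56$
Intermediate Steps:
$\left(6 \left(-4\right) + d{\left(0,-5 \right)}\right) I{\left(6,1 \right)} \left(-4\right) = \left(6 \left(-4\right) + \left(5 - -5\right)\right) \left(\left(-1\right) 1\right) \left(-4\right) = \left(-24 + \left(5 + 5\right)\right) \left(-1\right) \left(-4\right) = \left(-24 + 10\right) \left(-1\right) \left(-4\right) = \left(-14\right) \left(-1\right) \left(-4\right) = 14 \left(-4\right) = -56$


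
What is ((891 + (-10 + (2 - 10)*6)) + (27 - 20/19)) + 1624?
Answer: 47176/19 ≈ 2482.9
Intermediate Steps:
((891 + (-10 + (2 - 10)*6)) + (27 - 20/19)) + 1624 = ((891 + (-10 - 8*6)) + (27 + (1/19)*(-20))) + 1624 = ((891 + (-10 - 48)) + (27 - 20/19)) + 1624 = ((891 - 58) + 493/19) + 1624 = (833 + 493/19) + 1624 = 16320/19 + 1624 = 47176/19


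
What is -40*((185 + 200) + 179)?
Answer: -22560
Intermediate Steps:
-40*((185 + 200) + 179) = -40*(385 + 179) = -40*564 = -22560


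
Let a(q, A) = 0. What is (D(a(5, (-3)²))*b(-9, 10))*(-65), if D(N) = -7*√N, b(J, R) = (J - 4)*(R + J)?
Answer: 0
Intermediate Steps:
b(J, R) = (-4 + J)*(J + R)
(D(a(5, (-3)²))*b(-9, 10))*(-65) = ((-7*√0)*((-9)² - 4*(-9) - 4*10 - 9*10))*(-65) = ((-7*0)*(81 + 36 - 40 - 90))*(-65) = (0*(-13))*(-65) = 0*(-65) = 0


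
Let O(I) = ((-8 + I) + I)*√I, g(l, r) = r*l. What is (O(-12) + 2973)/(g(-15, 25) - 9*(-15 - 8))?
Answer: -991/56 + 8*I*√3/21 ≈ -17.696 + 0.65983*I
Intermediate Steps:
g(l, r) = l*r
O(I) = √I*(-8 + 2*I) (O(I) = (-8 + 2*I)*√I = √I*(-8 + 2*I))
(O(-12) + 2973)/(g(-15, 25) - 9*(-15 - 8)) = (2*√(-12)*(-4 - 12) + 2973)/(-15*25 - 9*(-15 - 8)) = (2*(2*I*√3)*(-16) + 2973)/(-375 - 9*(-23)) = (-64*I*√3 + 2973)/(-375 + 207) = (2973 - 64*I*√3)/(-168) = (2973 - 64*I*√3)*(-1/168) = -991/56 + 8*I*√3/21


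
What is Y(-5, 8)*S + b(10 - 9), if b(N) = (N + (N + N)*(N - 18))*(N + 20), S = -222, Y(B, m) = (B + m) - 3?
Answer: -693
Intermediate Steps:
Y(B, m) = -3 + B + m
b(N) = (20 + N)*(N + 2*N*(-18 + N)) (b(N) = (N + (2*N)*(-18 + N))*(20 + N) = (N + 2*N*(-18 + N))*(20 + N) = (20 + N)*(N + 2*N*(-18 + N)))
Y(-5, 8)*S + b(10 - 9) = (-3 - 5 + 8)*(-222) + (10 - 9)*(-700 + 2*(10 - 9)² + 5*(10 - 9)) = 0*(-222) + 1*(-700 + 2*1² + 5*1) = 0 + 1*(-700 + 2*1 + 5) = 0 + 1*(-700 + 2 + 5) = 0 + 1*(-693) = 0 - 693 = -693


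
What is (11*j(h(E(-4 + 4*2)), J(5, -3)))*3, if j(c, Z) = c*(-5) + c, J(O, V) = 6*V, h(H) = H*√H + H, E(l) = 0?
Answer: 0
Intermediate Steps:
h(H) = H + H^(3/2) (h(H) = H^(3/2) + H = H + H^(3/2))
j(c, Z) = -4*c (j(c, Z) = -5*c + c = -4*c)
(11*j(h(E(-4 + 4*2)), J(5, -3)))*3 = (11*(-4*(0 + 0^(3/2))))*3 = (11*(-4*(0 + 0)))*3 = (11*(-4*0))*3 = (11*0)*3 = 0*3 = 0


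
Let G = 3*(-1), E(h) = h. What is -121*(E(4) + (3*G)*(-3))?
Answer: -3751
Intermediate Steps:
G = -3
-121*(E(4) + (3*G)*(-3)) = -121*(4 + (3*(-3))*(-3)) = -121*(4 - 9*(-3)) = -121*(4 + 27) = -121*31 = -3751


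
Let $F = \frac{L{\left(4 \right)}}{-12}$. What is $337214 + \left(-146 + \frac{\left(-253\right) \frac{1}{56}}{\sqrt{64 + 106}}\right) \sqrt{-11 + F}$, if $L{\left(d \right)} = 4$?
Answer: $337214 - \frac{i \sqrt{102} \left(1389920 + 253 \sqrt{170}\right)}{28560} \approx 3.3721 \cdot 10^{5} - 492.68 i$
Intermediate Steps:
$F = - \frac{1}{3}$ ($F = \frac{4}{-12} = 4 \left(- \frac{1}{12}\right) = - \frac{1}{3} \approx -0.33333$)
$337214 + \left(-146 + \frac{\left(-253\right) \frac{1}{56}}{\sqrt{64 + 106}}\right) \sqrt{-11 + F} = 337214 + \left(-146 + \frac{\left(-253\right) \frac{1}{56}}{\sqrt{64 + 106}}\right) \sqrt{-11 - \frac{1}{3}} = 337214 + \left(-146 + \frac{\left(-253\right) \frac{1}{56}}{\sqrt{170}}\right) \sqrt{- \frac{34}{3}} = 337214 + \left(-146 - \frac{253 \frac{\sqrt{170}}{170}}{56}\right) \frac{i \sqrt{102}}{3} = 337214 + \left(-146 - \frac{253 \sqrt{170}}{9520}\right) \frac{i \sqrt{102}}{3} = 337214 + \frac{i \sqrt{102} \left(-146 - \frac{253 \sqrt{170}}{9520}\right)}{3}$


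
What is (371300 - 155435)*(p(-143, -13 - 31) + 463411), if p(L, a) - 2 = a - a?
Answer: 100034647245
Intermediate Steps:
p(L, a) = 2 (p(L, a) = 2 + (a - a) = 2 + 0 = 2)
(371300 - 155435)*(p(-143, -13 - 31) + 463411) = (371300 - 155435)*(2 + 463411) = 215865*463413 = 100034647245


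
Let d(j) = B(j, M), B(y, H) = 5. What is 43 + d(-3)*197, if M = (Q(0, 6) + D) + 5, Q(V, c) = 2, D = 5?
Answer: 1028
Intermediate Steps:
M = 12 (M = (2 + 5) + 5 = 7 + 5 = 12)
d(j) = 5
43 + d(-3)*197 = 43 + 5*197 = 43 + 985 = 1028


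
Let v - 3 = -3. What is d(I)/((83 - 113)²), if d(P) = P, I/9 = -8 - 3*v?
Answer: -2/25 ≈ -0.080000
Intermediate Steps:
v = 0 (v = 3 - 3 = 0)
I = -72 (I = 9*(-8 - 3*0) = 9*(-8 + 0) = 9*(-8) = -72)
d(I)/((83 - 113)²) = -72/(83 - 113)² = -72/((-30)²) = -72/900 = -72*1/900 = -2/25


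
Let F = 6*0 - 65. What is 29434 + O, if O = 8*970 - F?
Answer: 37259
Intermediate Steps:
F = -65 (F = 0 - 65 = -65)
O = 7825 (O = 8*970 - 1*(-65) = 7760 + 65 = 7825)
29434 + O = 29434 + 7825 = 37259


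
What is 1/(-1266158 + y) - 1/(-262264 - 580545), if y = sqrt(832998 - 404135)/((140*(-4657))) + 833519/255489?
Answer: 14872875274246751259016059797402977/37490021837303844365121258015465551997193 + 42557752694309580*sqrt(428863)/44482227690145506710442411050980177 ≈ 3.9672e-7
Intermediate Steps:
y = 833519/255489 - sqrt(428863)/651980 (y = sqrt(428863)/(-651980) + 833519*(1/255489) = sqrt(428863)*(-1/651980) + 833519/255489 = -sqrt(428863)/651980 + 833519/255489 = 833519/255489 - sqrt(428863)/651980 ≈ 3.2614)
1/(-1266158 + y) - 1/(-262264 - 580545) = 1/(-1266158 + (833519/255489 - sqrt(428863)/651980)) - 1/(-262264 - 580545) = 1/(-323488607743/255489 - sqrt(428863)/651980) - 1/(-842809) = 1/(-323488607743/255489 - sqrt(428863)/651980) - 1*(-1/842809) = 1/(-323488607743/255489 - sqrt(428863)/651980) + 1/842809 = 1/842809 + 1/(-323488607743/255489 - sqrt(428863)/651980)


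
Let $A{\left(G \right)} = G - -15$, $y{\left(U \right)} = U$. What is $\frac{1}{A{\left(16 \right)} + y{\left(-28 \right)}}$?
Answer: $\frac{1}{3} \approx 0.33333$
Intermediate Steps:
$A{\left(G \right)} = 15 + G$ ($A{\left(G \right)} = G + 15 = 15 + G$)
$\frac{1}{A{\left(16 \right)} + y{\left(-28 \right)}} = \frac{1}{\left(15 + 16\right) - 28} = \frac{1}{31 - 28} = \frac{1}{3}$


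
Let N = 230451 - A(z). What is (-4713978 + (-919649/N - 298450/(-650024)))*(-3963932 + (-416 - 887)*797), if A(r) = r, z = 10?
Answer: 37577646672320110611251/1593533836 ≈ 2.3581e+13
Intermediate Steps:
N = 230441 (N = 230451 - 1*10 = 230451 - 10 = 230441)
(-4713978 + (-919649/N - 298450/(-650024)))*(-3963932 + (-416 - 887)*797) = (-4713978 + (-919649/230441 - 298450/(-650024)))*(-3963932 + (-416 - 887)*797) = (-4713978 + (-919649*1/230441 - 298450*(-1/650024)))*(-3963932 - 1303*797) = (-4713978 + (-19567/4903 + 149225/325012))*(-3963932 - 1038491) = (-4713978 - 5627859629/1593533836)*(-5002423) = -7511889073019237/1593533836*(-5002423) = 37577646672320110611251/1593533836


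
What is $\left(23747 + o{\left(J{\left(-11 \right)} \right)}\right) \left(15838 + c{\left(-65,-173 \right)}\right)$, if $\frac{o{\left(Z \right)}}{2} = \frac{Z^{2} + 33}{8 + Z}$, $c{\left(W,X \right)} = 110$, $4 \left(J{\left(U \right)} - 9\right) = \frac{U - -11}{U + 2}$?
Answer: $\frac{6441827796}{17} \approx 3.7893 \cdot 10^{8}$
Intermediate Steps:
$J{\left(U \right)} = 9 + \frac{11 + U}{4 \left(2 + U\right)}$ ($J{\left(U \right)} = 9 + \frac{\left(U - -11\right) \frac{1}{U + 2}}{4} = 9 + \frac{\left(U + 11\right) \frac{1}{2 + U}}{4} = 9 + \frac{\left(11 + U\right) \frac{1}{2 + U}}{4} = 9 + \frac{\frac{1}{2 + U} \left(11 + U\right)}{4} = 9 + \frac{11 + U}{4 \left(2 + U\right)}$)
$o{\left(Z \right)} = \frac{2 \left(33 + Z^{2}\right)}{8 + Z}$ ($o{\left(Z \right)} = 2 \frac{Z^{2} + 33}{8 + Z} = 2 \frac{33 + Z^{2}}{8 + Z} = \frac{2 \left(33 + Z^{2}\right)}{8 + Z}$)
$\left(23747 + o{\left(J{\left(-11 \right)} \right)}\right) \left(15838 + c{\left(-65,-173 \right)}\right) = \left(23747 + \frac{2 \left(33 + \left(\frac{83 + 37 \left(-11\right)}{4 \left(2 - 11\right)}\right)^{2}\right)}{8 + \frac{83 + 37 \left(-11\right)}{4 \left(2 - 11\right)}}\right) \left(15838 + 110\right) = \left(23747 + \frac{2 \left(33 + \left(\frac{83 - 407}{4 \left(-9\right)}\right)^{2}\right)}{8 + \frac{83 - 407}{4 \left(-9\right)}}\right) 15948 = \left(23747 + \frac{2 \left(33 + \left(\frac{1}{4} \left(- \frac{1}{9}\right) \left(-324\right)\right)^{2}\right)}{8 + \frac{1}{4} \left(- \frac{1}{9}\right) \left(-324\right)}\right) 15948 = \left(23747 + \frac{2 \left(33 + 9^{2}\right)}{8 + 9}\right) 15948 = \left(23747 + \frac{2 \left(33 + 81\right)}{17}\right) 15948 = \left(23747 + 2 \cdot \frac{1}{17} \cdot 114\right) 15948 = \left(23747 + \frac{228}{17}\right) 15948 = \frac{403927}{17} \cdot 15948 = \frac{6441827796}{17}$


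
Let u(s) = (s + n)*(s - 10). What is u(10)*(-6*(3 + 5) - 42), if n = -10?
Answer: 0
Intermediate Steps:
u(s) = (-10 + s)**2 (u(s) = (s - 10)*(s - 10) = (-10 + s)*(-10 + s) = (-10 + s)**2)
u(10)*(-6*(3 + 5) - 42) = (100 + 10**2 - 20*10)*(-6*(3 + 5) - 42) = (100 + 100 - 200)*(-6*8 - 42) = 0*(-48 - 42) = 0*(-90) = 0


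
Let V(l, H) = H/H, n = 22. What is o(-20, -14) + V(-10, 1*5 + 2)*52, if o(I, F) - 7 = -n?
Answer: 37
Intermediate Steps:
V(l, H) = 1
o(I, F) = -15 (o(I, F) = 7 - 1*22 = 7 - 22 = -15)
o(-20, -14) + V(-10, 1*5 + 2)*52 = -15 + 1*52 = -15 + 52 = 37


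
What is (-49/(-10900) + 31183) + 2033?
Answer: 362054449/10900 ≈ 33216.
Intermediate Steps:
(-49/(-10900) + 31183) + 2033 = (-49*(-1/10900) + 31183) + 2033 = (49/10900 + 31183) + 2033 = 339894749/10900 + 2033 = 362054449/10900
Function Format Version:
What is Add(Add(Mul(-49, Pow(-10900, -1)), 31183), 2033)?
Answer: Rational(362054449, 10900) ≈ 33216.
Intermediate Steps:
Add(Add(Mul(-49, Pow(-10900, -1)), 31183), 2033) = Add(Add(Mul(-49, Rational(-1, 10900)), 31183), 2033) = Add(Add(Rational(49, 10900), 31183), 2033) = Add(Rational(339894749, 10900), 2033) = Rational(362054449, 10900)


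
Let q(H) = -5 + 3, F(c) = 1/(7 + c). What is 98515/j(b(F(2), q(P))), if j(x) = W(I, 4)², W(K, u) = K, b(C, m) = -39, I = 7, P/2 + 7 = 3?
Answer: 98515/49 ≈ 2010.5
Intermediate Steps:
P = -8 (P = -14 + 2*3 = -14 + 6 = -8)
q(H) = -2
j(x) = 49 (j(x) = 7² = 49)
98515/j(b(F(2), q(P))) = 98515/49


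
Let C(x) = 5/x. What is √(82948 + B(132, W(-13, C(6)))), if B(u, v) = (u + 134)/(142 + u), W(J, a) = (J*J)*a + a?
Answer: √1556869233/137 ≈ 288.01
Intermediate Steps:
W(J, a) = a + a*J² (W(J, a) = J²*a + a = a*J² + a = a + a*J²)
B(u, v) = (134 + u)/(142 + u)
√(82948 + B(132, W(-13, C(6)))) = √(82948 + (134 + 132)/(142 + 132)) = √(82948 + 266/274) = √(82948 + (1/274)*266) = √(82948 + 133/137) = √(11364009/137) = √1556869233/137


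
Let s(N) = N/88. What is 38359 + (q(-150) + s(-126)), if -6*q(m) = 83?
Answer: 5061373/132 ≈ 38344.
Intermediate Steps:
s(N) = N/88 (s(N) = N*(1/88) = N/88)
q(m) = -83/6 (q(m) = -1/6*83 = -83/6)
38359 + (q(-150) + s(-126)) = 38359 + (-83/6 + (1/88)*(-126)) = 38359 + (-83/6 - 63/44) = 38359 - 2015/132 = 5061373/132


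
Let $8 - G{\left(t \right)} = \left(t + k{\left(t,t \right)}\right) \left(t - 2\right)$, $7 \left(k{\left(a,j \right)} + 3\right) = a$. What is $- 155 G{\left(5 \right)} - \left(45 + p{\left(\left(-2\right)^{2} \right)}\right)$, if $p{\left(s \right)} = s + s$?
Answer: $- \frac{216}{7} \approx -30.857$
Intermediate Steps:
$k{\left(a,j \right)} = -3 + \frac{a}{7}$
$p{\left(s \right)} = 2 s$
$G{\left(t \right)} = 8 - \left(-3 + \frac{8 t}{7}\right) \left(-2 + t\right)$ ($G{\left(t \right)} = 8 - \left(t + \left(-3 + \frac{t}{7}\right)\right) \left(t - 2\right) = 8 - \left(-3 + \frac{8 t}{7}\right) \left(-2 + t\right)$)
$- 155 G{\left(5 \right)} - \left(45 + p{\left(\left(-2\right)^{2} \right)}\right) = - 155 \left(2 - \frac{8 \cdot 5^{2}}{7} + \frac{37}{7} \cdot 5\right) - \left(45 + 2 \left(-2\right)^{2}\right) = - 155 \left(2 - \frac{200}{7} + \frac{185}{7}\right) - \left(45 + 2 \cdot 4\right) = - 155 \left(2 - \frac{200}{7} + \frac{185}{7}\right) - 53 = \left(-155\right) \left(- \frac{1}{7}\right) - 53 = \frac{155}{7} - 53 = - \frac{216}{7}$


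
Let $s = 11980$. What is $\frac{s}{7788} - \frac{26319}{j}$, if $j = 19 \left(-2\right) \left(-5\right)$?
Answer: $- \frac{50674043}{369930} \approx -136.98$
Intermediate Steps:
$j = 190$ ($j = \left(-38\right) \left(-5\right) = 190$)
$\frac{s}{7788} - \frac{26319}{j} = \frac{11980}{7788} - \frac{26319}{190} = 11980 \cdot \frac{1}{7788} - \frac{26319}{190} = \frac{2995}{1947} - \frac{26319}{190} = - \frac{50674043}{369930}$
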